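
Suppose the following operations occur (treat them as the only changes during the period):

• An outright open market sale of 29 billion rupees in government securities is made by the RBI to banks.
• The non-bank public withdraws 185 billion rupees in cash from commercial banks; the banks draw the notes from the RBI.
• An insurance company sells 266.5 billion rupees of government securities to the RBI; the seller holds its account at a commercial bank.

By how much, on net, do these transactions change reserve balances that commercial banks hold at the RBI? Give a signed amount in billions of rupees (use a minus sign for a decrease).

+52.5 billion

RBI balance sheet:
  Assets:      Securities +237.5B
  Liabilities: Bank reserves +52.5B, Currency in circulation +185B
Commercial banking system:
  Assets:      Reserves at CB +52.5B, Securities +29B
  Liabilities: Checkable deposits +81.5B
So the change in reserve balances that commercial banks hold at the RBI is +52.5 billion.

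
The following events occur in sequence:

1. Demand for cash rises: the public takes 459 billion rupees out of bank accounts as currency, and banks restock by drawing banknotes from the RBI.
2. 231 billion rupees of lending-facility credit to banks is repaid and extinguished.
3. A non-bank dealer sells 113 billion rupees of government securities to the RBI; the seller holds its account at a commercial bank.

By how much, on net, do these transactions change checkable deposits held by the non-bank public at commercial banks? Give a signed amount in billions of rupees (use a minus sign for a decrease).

Currency withdrawal 459 billion rupees: non-bank counterparties' bank balances fall → −459B.
Discount-window repayment 231 billion rupees: the counterparty is a bank, so public deposits are unchanged → 0.
Asset purchase (from non-banks) 113 billion rupees: non-bank counterparties' bank balances rise → +113B.
Net: −459 + 0 + 113 = -346 billion.

-346 billion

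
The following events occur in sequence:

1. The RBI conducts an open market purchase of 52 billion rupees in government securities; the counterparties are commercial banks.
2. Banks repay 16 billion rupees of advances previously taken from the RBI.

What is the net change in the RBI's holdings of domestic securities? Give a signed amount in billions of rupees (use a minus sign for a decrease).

OMO purchase (from banks) 52 billion rupees: securities added to the RBI's portfolio → +52B.
Discount-window repayment 16 billion rupees: the RBI's securities portfolio is untouched → 0.
Net: 52 + 0 = +52 billion.

+52 billion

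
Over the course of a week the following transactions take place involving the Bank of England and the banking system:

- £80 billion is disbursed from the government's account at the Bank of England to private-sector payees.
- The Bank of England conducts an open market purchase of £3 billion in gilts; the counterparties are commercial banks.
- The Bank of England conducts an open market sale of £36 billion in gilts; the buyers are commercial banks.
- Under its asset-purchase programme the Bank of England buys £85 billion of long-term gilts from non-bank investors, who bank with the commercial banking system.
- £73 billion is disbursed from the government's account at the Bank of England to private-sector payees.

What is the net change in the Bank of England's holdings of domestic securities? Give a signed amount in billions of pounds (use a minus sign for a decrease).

Bank of England balance sheet:
  Assets:      Securities +£52B
  Liabilities: Bank reserves +£205B, Government deposits −£153B
Commercial banking system:
  Assets:      Reserves at CB +£205B, Securities +£33B
  Liabilities: Checkable deposits +£238B
So the change in the Bank of England's holdings of domestic securities is +£52 billion.

+£52 billion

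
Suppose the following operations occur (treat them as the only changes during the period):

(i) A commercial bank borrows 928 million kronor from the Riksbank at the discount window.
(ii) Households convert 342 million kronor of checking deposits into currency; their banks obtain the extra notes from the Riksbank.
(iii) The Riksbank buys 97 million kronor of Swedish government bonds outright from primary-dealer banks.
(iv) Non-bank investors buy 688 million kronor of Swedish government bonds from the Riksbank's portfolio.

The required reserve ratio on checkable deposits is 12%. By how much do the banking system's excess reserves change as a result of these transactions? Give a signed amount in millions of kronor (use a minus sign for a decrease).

+118.6 million

Discount-window loan 928 million kronor: reserves +928M, deposits 0.
Currency withdrawal 342 million kronor: reserves −342M, deposits −342M.
OMO purchase (from banks) 97 million kronor: reserves +97M, deposits 0.
Asset sale (to non-banks) 688 million kronor: reserves −688M, deposits −688M.
Totals: Δreserves = −5M, Δdeposits = −1030M.
Δrequired reserves = 12% × −1030M = −123.6M.
Δexcess reserves = Δreserves − Δrequired = −5M − (−123.6M) = +118.6 million.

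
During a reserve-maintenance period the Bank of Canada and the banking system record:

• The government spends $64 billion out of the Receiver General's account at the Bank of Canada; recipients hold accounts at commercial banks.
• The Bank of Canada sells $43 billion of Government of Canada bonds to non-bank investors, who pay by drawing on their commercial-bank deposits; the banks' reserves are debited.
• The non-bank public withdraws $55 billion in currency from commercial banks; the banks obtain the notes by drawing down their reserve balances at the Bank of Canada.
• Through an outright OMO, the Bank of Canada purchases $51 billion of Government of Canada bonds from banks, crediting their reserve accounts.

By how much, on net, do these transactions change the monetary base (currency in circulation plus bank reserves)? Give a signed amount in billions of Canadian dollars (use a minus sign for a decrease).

Government spending $64 billion: a non-base liability converts back to reserves → +$64B.
Asset sale (to non-banks) $43 billion: Bank of Canada balance sheet contracts → −$43B.
Currency withdrawal $55 billion: just a shift between currency and reserves — both are base money → 0.
OMO purchase (from banks) $51 billion: Bank of Canada balance sheet expands → +$51B.
Net: 64 − 43 + 0 + 51 = +$72 billion.

+$72 billion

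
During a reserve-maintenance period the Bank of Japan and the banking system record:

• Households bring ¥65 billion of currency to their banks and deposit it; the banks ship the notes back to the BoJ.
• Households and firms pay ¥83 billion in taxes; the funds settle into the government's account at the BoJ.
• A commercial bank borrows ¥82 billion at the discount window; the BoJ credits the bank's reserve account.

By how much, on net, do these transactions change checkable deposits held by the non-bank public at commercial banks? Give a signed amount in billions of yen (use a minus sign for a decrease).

BoJ balance sheet:
  Assets:      Loans to banks +¥82B
  Liabilities: Bank reserves +¥64B, Currency in circulation −¥65B, Government deposits +¥83B
Commercial banking system:
  Assets:      Reserves at CB +¥64B
  Liabilities: Checkable deposits −¥18B, Borrowings from CB +¥82B
So the change in checkable deposits held by the non-bank public at commercial banks is -¥18 billion.

-¥18 billion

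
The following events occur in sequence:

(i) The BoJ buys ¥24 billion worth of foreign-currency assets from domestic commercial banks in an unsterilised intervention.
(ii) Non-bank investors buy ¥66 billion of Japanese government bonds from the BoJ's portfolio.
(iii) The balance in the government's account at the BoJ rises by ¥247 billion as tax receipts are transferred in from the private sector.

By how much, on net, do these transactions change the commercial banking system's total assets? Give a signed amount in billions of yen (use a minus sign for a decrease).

FX purchase ¥24 billion: just an asset swap on bank balance sheets → 0.
Asset sale (to non-banks) ¥66 billion: bank balance sheets shrink → −¥66B.
Government account inflow ¥247 billion: bank balance sheets shrink → −¥247B.
Net: 0 − 66 − 247 = -¥313 billion.

-¥313 billion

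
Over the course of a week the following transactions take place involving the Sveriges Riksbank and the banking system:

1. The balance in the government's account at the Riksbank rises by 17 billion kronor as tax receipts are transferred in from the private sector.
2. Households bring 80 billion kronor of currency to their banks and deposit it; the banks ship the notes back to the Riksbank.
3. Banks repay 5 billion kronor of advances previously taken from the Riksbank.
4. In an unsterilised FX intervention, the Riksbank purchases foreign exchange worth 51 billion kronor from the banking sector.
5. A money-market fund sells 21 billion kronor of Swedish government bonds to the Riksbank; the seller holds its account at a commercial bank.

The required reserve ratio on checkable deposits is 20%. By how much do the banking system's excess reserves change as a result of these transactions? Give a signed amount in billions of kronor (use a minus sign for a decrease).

+113.2 billion

Government account inflow 17 billion kronor: reserves −17B, deposits −17B.
Currency deposit 80 billion kronor: reserves +80B, deposits +80B.
Discount-window repayment 5 billion kronor: reserves −5B, deposits 0.
FX purchase 51 billion kronor: reserves +51B, deposits 0.
Asset purchase (from non-banks) 21 billion kronor: reserves +21B, deposits +21B.
Totals: Δreserves = +130B, Δdeposits = +84B.
Δrequired reserves = 20% × +84B = +16.8B.
Δexcess reserves = Δreserves − Δrequired = +130B − (+16.8B) = +113.2 billion.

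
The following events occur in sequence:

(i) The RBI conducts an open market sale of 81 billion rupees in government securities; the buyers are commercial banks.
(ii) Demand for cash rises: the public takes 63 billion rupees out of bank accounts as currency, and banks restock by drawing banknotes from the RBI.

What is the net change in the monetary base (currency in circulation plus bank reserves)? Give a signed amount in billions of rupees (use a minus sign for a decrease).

-81 billion

RBI balance sheet:
  Assets:      Securities −81B
  Liabilities: Bank reserves −144B, Currency in circulation +63B
Monetary base = currency + reserves: +63B + (−144B) = -81 billion.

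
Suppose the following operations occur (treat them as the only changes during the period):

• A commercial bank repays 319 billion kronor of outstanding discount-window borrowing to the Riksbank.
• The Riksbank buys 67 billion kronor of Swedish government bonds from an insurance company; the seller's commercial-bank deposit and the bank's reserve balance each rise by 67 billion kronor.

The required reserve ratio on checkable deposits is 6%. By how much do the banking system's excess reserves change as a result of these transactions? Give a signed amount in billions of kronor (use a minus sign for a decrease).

-256.02 billion

Discount-window repayment 319 billion kronor: reserves −319B, deposits 0.
Asset purchase (from non-banks) 67 billion kronor: reserves +67B, deposits +67B.
Totals: Δreserves = −252B, Δdeposits = +67B.
Δrequired reserves = 6% × +67B = +4.02B.
Δexcess reserves = Δreserves − Δrequired = −252B − (+4.02B) = -256.02 billion.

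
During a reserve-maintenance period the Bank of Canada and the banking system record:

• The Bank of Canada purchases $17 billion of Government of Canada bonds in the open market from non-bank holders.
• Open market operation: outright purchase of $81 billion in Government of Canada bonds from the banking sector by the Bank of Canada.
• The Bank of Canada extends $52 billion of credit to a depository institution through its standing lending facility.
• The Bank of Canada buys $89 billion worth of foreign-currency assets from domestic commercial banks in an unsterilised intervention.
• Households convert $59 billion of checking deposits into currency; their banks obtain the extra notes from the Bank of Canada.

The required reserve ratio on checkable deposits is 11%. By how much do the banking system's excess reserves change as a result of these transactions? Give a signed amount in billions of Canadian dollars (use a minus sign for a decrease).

Asset purchase (from non-banks) $17 billion: reserves +$17B, deposits +$17B.
OMO purchase (from banks) $81 billion: reserves +$81B, deposits 0.
Discount-window loan $52 billion: reserves +$52B, deposits 0.
FX purchase $89 billion: reserves +$89B, deposits 0.
Currency withdrawal $59 billion: reserves −$59B, deposits −$59B.
Totals: Δreserves = +$180B, Δdeposits = −$42B.
Δrequired reserves = 11% × −$42B = −$4.62B.
Δexcess reserves = Δreserves − Δrequired = +$180B − (−$4.62B) = +$184.62 billion.

+$184.62 billion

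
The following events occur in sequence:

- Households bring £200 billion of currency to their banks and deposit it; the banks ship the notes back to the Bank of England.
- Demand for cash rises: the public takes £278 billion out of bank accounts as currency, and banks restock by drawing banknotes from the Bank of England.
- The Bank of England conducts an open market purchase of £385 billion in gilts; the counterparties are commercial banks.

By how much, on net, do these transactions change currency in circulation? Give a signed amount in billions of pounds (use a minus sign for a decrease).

+£78 billion

Bank of England balance sheet:
  Assets:      Securities +£385B
  Liabilities: Bank reserves +£307B, Currency in circulation +£78B
Commercial banking system:
  Assets:      Reserves at CB +£307B, Securities −£385B
  Liabilities: Checkable deposits −£78B
So the change in currency in circulation is +£78 billion.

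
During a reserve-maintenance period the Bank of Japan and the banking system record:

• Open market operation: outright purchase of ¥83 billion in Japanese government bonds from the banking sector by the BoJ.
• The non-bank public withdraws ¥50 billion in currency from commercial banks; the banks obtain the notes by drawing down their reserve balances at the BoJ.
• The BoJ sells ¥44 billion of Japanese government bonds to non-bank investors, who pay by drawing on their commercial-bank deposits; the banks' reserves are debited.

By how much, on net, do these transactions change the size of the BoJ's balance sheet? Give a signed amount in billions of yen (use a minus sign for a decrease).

OMO purchase (from banks) ¥83 billion: a BoJ asset is acquired → +¥83B.
Currency withdrawal ¥50 billion: only the composition of liabilities changes → 0.
Asset sale (to non-banks) ¥44 billion: a BoJ asset is shed → −¥44B.
Net: 83 + 0 − 44 = +¥39 billion.

+¥39 billion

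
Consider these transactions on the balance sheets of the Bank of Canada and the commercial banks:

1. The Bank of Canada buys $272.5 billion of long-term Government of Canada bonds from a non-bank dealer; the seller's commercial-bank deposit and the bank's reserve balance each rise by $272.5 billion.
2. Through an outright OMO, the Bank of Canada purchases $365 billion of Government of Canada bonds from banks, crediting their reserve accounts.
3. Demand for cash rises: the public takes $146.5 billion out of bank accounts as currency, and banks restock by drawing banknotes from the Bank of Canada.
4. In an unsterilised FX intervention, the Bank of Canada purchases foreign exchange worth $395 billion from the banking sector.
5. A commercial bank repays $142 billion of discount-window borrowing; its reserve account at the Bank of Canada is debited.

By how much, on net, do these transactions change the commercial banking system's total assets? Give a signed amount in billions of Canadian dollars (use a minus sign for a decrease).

-$16 billion

Asset purchase (from non-banks) $272.5 billion: bank balance sheets expand → +$272.5B.
OMO purchase (from banks) $365 billion: just an asset swap on bank balance sheets → 0.
Currency withdrawal $146.5 billion: bank balance sheets shrink → −$146.5B.
FX purchase $395 billion: just an asset swap on bank balance sheets → 0.
Discount-window repayment $142 billion: bank balance sheets shrink → −$142B.
Net: 272.5 + 0 − 146.5 + 0 − 142 = -$16 billion.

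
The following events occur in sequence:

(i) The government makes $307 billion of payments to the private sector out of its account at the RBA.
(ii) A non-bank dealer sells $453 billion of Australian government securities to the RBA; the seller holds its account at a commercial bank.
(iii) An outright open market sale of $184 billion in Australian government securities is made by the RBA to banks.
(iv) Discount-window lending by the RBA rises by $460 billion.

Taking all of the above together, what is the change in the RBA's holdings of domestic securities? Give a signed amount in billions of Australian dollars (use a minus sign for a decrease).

RBA balance sheet:
  Assets:      Securities +$269B, Loans to banks +$460B
  Liabilities: Bank reserves +$1036B, Government deposits −$307B
So the change in the RBA's holdings of domestic securities is +$269 billion.

+$269 billion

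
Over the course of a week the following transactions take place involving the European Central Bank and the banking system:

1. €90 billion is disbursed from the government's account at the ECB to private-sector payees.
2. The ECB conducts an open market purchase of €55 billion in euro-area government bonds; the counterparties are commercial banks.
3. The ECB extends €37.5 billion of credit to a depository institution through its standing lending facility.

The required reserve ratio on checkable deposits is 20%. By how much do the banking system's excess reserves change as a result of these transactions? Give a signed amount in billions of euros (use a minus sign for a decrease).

+€164.5 billion

Government spending €90 billion: reserves +€90B, deposits +€90B.
OMO purchase (from banks) €55 billion: reserves +€55B, deposits 0.
Discount-window loan €37.5 billion: reserves +€37.5B, deposits 0.
Totals: Δreserves = +€182.5B, Δdeposits = +€90B.
Δrequired reserves = 20% × +€90B = +€18B.
Δexcess reserves = Δreserves − Δrequired = +€182.5B − (+€18B) = +€164.5 billion.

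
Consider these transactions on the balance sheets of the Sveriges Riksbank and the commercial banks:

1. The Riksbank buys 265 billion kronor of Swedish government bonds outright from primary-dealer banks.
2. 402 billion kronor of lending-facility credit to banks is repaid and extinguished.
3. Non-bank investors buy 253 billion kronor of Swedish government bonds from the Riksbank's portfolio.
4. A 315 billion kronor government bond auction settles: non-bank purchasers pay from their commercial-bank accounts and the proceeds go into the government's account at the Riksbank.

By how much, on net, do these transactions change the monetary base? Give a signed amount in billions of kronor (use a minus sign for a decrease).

-705 billion

OMO purchase (from banks) 265 billion kronor: Riksbank balance sheet expands → +265B.
Discount-window repayment 402 billion kronor: Riksbank balance sheet contracts → −402B.
Asset sale (to non-banks) 253 billion kronor: Riksbank balance sheet contracts → −253B.
Government account inflow 315 billion kronor: reserves shift to a non-base liability → −315B.
Net: 265 − 402 − 253 − 315 = -705 billion.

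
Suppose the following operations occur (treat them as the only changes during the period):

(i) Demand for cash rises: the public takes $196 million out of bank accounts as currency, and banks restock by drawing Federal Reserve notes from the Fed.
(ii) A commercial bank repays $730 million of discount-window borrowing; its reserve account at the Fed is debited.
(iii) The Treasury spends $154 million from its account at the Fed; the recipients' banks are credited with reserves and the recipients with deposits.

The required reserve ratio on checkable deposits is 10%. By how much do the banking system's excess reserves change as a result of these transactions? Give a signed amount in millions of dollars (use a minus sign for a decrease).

-$767.8 million

Currency withdrawal $196 million: reserves −$196M, deposits −$196M.
Discount-window repayment $730 million: reserves −$730M, deposits 0.
Government spending $154 million: reserves +$154M, deposits +$154M.
Totals: Δreserves = −$772M, Δdeposits = −$42M.
Δrequired reserves = 10% × −$42M = −$4.2M.
Δexcess reserves = Δreserves − Δrequired = −$772M − (−$4.2M) = -$767.8 million.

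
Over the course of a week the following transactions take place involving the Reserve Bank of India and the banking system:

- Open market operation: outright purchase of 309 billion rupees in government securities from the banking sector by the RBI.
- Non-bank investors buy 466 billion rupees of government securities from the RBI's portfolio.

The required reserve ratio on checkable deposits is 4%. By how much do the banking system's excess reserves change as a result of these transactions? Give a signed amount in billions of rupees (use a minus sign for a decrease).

OMO purchase (from banks) 309 billion rupees: reserves +309B, deposits 0.
Asset sale (to non-banks) 466 billion rupees: reserves −466B, deposits −466B.
Totals: Δreserves = −157B, Δdeposits = −466B.
Δrequired reserves = 4% × −466B = −18.64B.
Δexcess reserves = Δreserves − Δrequired = −157B − (−18.64B) = -138.36 billion.

-138.36 billion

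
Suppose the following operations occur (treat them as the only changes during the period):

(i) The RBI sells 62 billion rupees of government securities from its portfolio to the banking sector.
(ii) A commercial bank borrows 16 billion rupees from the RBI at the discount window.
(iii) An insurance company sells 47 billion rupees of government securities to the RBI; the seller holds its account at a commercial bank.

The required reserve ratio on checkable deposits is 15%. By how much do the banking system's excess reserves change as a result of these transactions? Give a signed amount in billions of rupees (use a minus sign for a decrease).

-6.05 billion

OMO sale (to banks) 62 billion rupees: reserves −62B, deposits 0.
Discount-window loan 16 billion rupees: reserves +16B, deposits 0.
Asset purchase (from non-banks) 47 billion rupees: reserves +47B, deposits +47B.
Totals: Δreserves = +1B, Δdeposits = +47B.
Δrequired reserves = 15% × +47B = +7.05B.
Δexcess reserves = Δreserves − Δrequired = +1B − (+7.05B) = -6.05 billion.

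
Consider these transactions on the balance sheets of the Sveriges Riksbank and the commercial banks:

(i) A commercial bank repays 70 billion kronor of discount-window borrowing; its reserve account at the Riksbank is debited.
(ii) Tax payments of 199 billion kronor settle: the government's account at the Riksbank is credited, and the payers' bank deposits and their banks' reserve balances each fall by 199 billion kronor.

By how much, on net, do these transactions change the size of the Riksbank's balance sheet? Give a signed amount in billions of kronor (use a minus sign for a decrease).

Discount-window repayment 70 billion kronor: a Riksbank asset is shed → −70B.
Government account inflow 199 billion kronor: only the composition of liabilities changes → 0.
Net: −70 + 0 = -70 billion.

-70 billion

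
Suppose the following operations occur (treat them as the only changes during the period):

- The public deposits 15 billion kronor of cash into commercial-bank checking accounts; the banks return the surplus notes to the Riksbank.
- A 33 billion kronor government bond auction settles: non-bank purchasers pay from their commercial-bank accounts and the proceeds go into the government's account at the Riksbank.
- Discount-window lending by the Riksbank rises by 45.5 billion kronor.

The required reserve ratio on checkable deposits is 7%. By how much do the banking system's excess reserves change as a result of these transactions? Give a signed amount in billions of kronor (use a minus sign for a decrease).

+28.76 billion

Currency deposit 15 billion kronor: reserves +15B, deposits +15B.
Government account inflow 33 billion kronor: reserves −33B, deposits −33B.
Discount-window loan 45.5 billion kronor: reserves +45.5B, deposits 0.
Totals: Δreserves = +27.5B, Δdeposits = −18B.
Δrequired reserves = 7% × −18B = −1.26B.
Δexcess reserves = Δreserves − Δrequired = +27.5B − (−1.26B) = +28.76 billion.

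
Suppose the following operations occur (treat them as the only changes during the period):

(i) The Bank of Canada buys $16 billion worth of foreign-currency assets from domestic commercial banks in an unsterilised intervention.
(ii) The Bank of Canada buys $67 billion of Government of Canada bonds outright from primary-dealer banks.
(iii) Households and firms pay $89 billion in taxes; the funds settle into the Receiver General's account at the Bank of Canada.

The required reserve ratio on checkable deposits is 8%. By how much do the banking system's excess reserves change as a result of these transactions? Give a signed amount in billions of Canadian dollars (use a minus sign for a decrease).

+$1.12 billion

FX purchase $16 billion: reserves +$16B, deposits 0.
OMO purchase (from banks) $67 billion: reserves +$67B, deposits 0.
Government account inflow $89 billion: reserves −$89B, deposits −$89B.
Totals: Δreserves = −$6B, Δdeposits = −$89B.
Δrequired reserves = 8% × −$89B = −$7.12B.
Δexcess reserves = Δreserves − Δrequired = −$6B − (−$7.12B) = +$1.12 billion.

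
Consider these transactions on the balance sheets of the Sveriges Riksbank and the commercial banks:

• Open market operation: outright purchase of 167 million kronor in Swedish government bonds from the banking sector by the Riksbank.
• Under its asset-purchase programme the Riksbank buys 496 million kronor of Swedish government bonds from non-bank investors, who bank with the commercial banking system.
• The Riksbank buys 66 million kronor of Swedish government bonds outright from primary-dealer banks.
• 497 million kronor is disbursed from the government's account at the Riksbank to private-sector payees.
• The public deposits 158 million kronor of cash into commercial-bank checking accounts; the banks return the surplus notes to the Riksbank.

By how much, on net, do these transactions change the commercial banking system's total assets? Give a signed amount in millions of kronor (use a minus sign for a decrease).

+1151 million

Riksbank balance sheet:
  Assets:      Securities +729M
  Liabilities: Bank reserves +1384M, Currency in circulation −158M, Government deposits −497M
Commercial banking system:
  Assets:      Reserves at CB +1384M, Securities −233M
  Liabilities: Checkable deposits +1151M
Change in total bank assets = +1151 million.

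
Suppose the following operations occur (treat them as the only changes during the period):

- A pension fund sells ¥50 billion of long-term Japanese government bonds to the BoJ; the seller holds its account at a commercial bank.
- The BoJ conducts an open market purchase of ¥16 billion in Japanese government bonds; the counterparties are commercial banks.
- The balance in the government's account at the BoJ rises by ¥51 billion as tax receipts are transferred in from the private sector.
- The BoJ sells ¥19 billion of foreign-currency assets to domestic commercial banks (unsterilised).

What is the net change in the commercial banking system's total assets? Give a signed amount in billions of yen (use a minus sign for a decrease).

-¥1 billion

Asset purchase (from non-banks) ¥50 billion: bank balance sheets expand → +¥50B.
OMO purchase (from banks) ¥16 billion: just an asset swap on bank balance sheets → 0.
Government account inflow ¥51 billion: bank balance sheets shrink → −¥51B.
FX sale ¥19 billion: just an asset swap on bank balance sheets → 0.
Net: 50 + 0 − 51 + 0 = -¥1 billion.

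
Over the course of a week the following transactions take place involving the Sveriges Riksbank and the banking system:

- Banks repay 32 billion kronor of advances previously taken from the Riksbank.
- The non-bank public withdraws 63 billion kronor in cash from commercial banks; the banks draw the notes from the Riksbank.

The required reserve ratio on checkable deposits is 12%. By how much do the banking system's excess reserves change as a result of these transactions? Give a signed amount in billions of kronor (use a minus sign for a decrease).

-87.44 billion

Discount-window repayment 32 billion kronor: reserves −32B, deposits 0.
Currency withdrawal 63 billion kronor: reserves −63B, deposits −63B.
Totals: Δreserves = −95B, Δdeposits = −63B.
Δrequired reserves = 12% × −63B = −7.56B.
Δexcess reserves = Δreserves − Δrequired = −95B − (−7.56B) = -87.44 billion.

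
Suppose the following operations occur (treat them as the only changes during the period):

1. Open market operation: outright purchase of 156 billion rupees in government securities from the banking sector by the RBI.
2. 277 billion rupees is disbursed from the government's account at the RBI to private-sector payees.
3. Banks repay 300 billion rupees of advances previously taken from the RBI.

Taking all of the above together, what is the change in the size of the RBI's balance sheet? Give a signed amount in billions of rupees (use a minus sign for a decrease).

-144 billion

RBI balance sheet:
  Assets:      Securities +156B, Loans to banks −300B
  Liabilities: Bank reserves +133B, Government deposits −277B
Commercial banking system:
  Assets:      Reserves at CB +133B, Securities −156B
  Liabilities: Checkable deposits +277B, Borrowings from CB −300B
Change in total RBI assets = -144 billion.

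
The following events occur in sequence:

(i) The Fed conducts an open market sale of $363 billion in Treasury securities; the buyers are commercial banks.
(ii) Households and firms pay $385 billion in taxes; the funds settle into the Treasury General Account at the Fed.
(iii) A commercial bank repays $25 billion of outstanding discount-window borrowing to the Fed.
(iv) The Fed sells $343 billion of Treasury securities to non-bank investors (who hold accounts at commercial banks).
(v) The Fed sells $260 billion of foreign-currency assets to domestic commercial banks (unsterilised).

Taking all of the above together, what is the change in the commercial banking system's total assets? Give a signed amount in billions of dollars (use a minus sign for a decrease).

-$753 billion

OMO sale (to banks) $363 billion: just an asset swap on bank balance sheets → 0.
Government account inflow $385 billion: bank balance sheets shrink → −$385B.
Discount-window repayment $25 billion: bank balance sheets shrink → −$25B.
Asset sale (to non-banks) $343 billion: bank balance sheets shrink → −$343B.
FX sale $260 billion: just an asset swap on bank balance sheets → 0.
Net: 0 − 385 − 25 − 343 + 0 = -$753 billion.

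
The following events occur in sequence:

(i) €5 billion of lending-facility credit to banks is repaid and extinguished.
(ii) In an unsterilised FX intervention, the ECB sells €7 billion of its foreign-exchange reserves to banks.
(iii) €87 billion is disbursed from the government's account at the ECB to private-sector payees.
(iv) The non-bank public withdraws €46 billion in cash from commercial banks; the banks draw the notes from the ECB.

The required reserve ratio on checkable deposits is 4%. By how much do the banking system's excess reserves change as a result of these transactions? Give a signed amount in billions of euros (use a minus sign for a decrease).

Discount-window repayment €5 billion: reserves −€5B, deposits 0.
FX sale €7 billion: reserves −€7B, deposits 0.
Government spending €87 billion: reserves +€87B, deposits +€87B.
Currency withdrawal €46 billion: reserves −€46B, deposits −€46B.
Totals: Δreserves = +€29B, Δdeposits = +€41B.
Δrequired reserves = 4% × +€41B = +€1.64B.
Δexcess reserves = Δreserves − Δrequired = +€29B − (+€1.64B) = +€27.36 billion.

+€27.36 billion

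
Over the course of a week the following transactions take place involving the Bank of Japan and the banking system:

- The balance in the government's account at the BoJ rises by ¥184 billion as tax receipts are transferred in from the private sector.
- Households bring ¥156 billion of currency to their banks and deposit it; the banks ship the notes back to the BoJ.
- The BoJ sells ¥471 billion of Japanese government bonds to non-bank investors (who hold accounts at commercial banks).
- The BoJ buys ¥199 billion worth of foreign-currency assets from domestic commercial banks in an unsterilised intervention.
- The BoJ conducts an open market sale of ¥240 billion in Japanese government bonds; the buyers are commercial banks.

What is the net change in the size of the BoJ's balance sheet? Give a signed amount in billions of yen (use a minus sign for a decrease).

-¥512 billion

BoJ balance sheet:
  Assets:      Securities −¥711B, Foreign assets +¥199B
  Liabilities: Bank reserves −¥540B, Currency in circulation −¥156B, Government deposits +¥184B
Change in total BoJ assets = -¥512 billion.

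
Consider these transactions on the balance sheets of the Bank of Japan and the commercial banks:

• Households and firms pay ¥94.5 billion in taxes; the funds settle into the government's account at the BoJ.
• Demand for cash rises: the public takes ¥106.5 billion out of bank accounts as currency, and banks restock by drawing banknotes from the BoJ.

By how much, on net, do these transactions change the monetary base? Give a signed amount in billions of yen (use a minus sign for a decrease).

-¥94.5 billion

Government account inflow ¥94.5 billion: reserves shift to a non-base liability → −¥94.5B.
Currency withdrawal ¥106.5 billion: just a shift between currency and reserves — both are base money → 0.
Net: −94.5 + 0 = -¥94.5 billion.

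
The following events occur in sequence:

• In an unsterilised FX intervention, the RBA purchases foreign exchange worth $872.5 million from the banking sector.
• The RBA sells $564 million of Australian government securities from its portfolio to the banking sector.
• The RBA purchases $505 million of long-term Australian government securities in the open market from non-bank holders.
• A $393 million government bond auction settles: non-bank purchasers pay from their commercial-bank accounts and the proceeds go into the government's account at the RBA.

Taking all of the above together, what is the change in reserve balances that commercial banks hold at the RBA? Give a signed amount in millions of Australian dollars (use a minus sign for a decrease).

+$420.5 million

FX purchase $872.5 million: the RBA pays by crediting reserve accounts → +$872.5M.
OMO sale (to banks) $564 million: the buying banks pay out of their reserve balances → −$564M.
Asset purchase (from non-banks) $505 million: the RBA pays by crediting reserve accounts → +$505M.
Government account inflow $393 million: funds move from bank reserves into the government account → −$393M.
Net: 872.5 − 564 + 505 − 393 = +$420.5 million.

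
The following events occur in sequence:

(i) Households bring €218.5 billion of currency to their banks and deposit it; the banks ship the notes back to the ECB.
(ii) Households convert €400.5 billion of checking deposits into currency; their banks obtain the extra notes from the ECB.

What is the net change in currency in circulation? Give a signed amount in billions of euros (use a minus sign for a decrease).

Currency deposit €218.5 billion: notes return to the central bank → −€218.5B.
Currency withdrawal €400.5 billion: notes leave the central bank → +€400.5B.
Net: −218.5 + 400.5 = +€182 billion.

+€182 billion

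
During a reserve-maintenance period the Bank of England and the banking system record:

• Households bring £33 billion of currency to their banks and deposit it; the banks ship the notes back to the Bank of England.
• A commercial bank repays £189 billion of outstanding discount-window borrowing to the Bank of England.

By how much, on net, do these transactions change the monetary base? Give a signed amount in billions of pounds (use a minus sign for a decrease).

Currency deposit £33 billion: just a shift between currency and reserves — both are base money → 0.
Discount-window repayment £189 billion: Bank of England balance sheet contracts → −£189B.
Net: 0 − 189 = -£189 billion.

-£189 billion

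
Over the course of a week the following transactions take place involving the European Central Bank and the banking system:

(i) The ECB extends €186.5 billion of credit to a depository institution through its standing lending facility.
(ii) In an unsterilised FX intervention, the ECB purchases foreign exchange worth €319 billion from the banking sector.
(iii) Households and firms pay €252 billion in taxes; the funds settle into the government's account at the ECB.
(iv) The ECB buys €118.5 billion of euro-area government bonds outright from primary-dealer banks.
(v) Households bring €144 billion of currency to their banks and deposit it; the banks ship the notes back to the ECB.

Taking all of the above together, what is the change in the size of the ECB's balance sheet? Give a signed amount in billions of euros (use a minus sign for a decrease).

+€624 billion

Discount-window loan €186.5 billion: an ECB asset is acquired → +€186.5B.
FX purchase €319 billion: an ECB asset is acquired → +€319B.
Government account inflow €252 billion: only the composition of liabilities changes → 0.
OMO purchase (from banks) €118.5 billion: an ECB asset is acquired → +€118.5B.
Currency deposit €144 billion: only the composition of liabilities changes → 0.
Net: 186.5 + 319 + 0 + 118.5 + 0 = +€624 billion.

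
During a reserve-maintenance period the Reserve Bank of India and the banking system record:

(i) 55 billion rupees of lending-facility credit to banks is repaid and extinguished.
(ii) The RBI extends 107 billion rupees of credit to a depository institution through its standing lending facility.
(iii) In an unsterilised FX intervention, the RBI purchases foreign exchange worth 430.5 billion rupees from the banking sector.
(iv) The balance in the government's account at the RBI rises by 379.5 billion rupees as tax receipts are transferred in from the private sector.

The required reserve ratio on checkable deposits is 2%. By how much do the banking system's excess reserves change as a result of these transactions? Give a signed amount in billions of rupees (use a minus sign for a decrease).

+110.59 billion

Discount-window repayment 55 billion rupees: reserves −55B, deposits 0.
Discount-window loan 107 billion rupees: reserves +107B, deposits 0.
FX purchase 430.5 billion rupees: reserves +430.5B, deposits 0.
Government account inflow 379.5 billion rupees: reserves −379.5B, deposits −379.5B.
Totals: Δreserves = +103B, Δdeposits = −379.5B.
Δrequired reserves = 2% × −379.5B = −7.59B.
Δexcess reserves = Δreserves − Δrequired = +103B − (−7.59B) = +110.59 billion.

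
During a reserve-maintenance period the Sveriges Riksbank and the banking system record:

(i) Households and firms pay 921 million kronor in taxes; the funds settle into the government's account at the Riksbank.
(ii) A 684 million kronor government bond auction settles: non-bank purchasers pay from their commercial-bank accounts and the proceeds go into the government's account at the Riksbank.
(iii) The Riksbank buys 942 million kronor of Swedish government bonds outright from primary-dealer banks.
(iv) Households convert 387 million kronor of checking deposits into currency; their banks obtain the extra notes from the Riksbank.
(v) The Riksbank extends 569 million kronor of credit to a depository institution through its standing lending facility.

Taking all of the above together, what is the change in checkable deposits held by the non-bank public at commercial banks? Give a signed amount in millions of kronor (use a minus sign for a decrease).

Riksbank balance sheet:
  Assets:      Securities +942M, Loans to banks +569M
  Liabilities: Bank reserves −481M, Currency in circulation +387M, Government deposits +1605M
Commercial banking system:
  Assets:      Reserves at CB −481M, Securities −942M
  Liabilities: Checkable deposits −1992M, Borrowings from CB +569M
So the change in checkable deposits held by the non-bank public at commercial banks is -1992 million.

-1992 million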